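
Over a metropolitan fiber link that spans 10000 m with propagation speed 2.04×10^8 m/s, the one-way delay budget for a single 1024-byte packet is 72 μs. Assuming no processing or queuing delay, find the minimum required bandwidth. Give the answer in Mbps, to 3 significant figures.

356 Mbps

L = 8192 bits.
Propagation delay = 10000 / 204000000 = 49.0196 μs.
Transmission budget = 72 − 49.0196 = 22.9804 μs.
R ≥ L / t_tx = 8192 bits / 2.29804e-05 s = 356 Mbps.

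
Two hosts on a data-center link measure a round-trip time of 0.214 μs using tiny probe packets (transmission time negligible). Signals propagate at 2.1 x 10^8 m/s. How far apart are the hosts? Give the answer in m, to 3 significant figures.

22.5 m

One-way propagation = RTT/2 = 0.107 μs.
d = s × t = 210000000 × 1.07e-07 = 22.5 m.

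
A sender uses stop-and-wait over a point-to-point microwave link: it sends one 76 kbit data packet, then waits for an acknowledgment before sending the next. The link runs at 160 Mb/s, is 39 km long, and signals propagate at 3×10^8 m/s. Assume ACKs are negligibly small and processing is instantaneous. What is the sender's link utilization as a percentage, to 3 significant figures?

t_tx = L/R = 76000/160000000 = 0.000475 s.
t_prop = 39000/300000000 = 0.00013 s; RTT = 0.00026 s.
Cycle = t_tx + RTT = 0.000735 s.
Utilization = t_tx / cycle = 0.000475/0.000735 = 64.6 %.

64.6 %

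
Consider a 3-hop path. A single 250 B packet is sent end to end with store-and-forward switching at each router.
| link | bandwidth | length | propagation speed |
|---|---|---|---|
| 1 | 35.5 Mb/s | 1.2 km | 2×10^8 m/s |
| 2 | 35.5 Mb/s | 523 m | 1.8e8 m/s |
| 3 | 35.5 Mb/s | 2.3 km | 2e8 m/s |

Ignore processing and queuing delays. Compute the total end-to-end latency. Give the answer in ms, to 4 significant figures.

0.1894 ms

L = 250 × 8 = 2000 bits.
Transmission delay per hop = L/R = 2000/35500000 = 0.056338 ms; 3 hops → 0.169014 ms.
Propagation delays (d/s per hop): 0.006, 0.00290556, 0.0115 ms; sum = 0.0204056 ms.
End-to-end = 0.1894 ms.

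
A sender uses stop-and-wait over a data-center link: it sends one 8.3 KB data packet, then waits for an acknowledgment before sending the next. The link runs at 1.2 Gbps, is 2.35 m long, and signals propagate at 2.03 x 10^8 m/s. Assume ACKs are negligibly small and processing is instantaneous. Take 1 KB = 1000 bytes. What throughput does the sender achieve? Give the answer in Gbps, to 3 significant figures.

t_tx = L/R = 66400/1200000000 = 5.53333e-05 s.
t_prop = 2.35/2.03e+08 = 1.15764e-08 s; RTT = 2.31527e-08 s.
Cycle = t_tx + RTT = 5.53565e-05 s.
Throughput = L / cycle = 66400 / 5.53565e-05 = 1.20 Gbps.

1.20 Gbps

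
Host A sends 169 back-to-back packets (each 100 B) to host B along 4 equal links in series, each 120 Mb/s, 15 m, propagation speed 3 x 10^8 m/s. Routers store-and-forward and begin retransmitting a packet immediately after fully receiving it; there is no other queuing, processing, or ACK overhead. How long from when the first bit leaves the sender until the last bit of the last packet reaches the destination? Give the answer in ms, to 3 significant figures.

Per-hop transmission t_tx = L/R = 800/120000000 = 0.00666667 ms.
Per-hop propagation t_prop = 15/300000000 = 5e-05 ms.
Pipeline fill: first packet needs 4·t_tx to clear all hops; remaining 168 packets each add one t_tx.
Total = (4+169-1)·t_tx + 4·t_prop = 172·0.00666667 + 4·5e-05 = 1.15 ms.

1.15 ms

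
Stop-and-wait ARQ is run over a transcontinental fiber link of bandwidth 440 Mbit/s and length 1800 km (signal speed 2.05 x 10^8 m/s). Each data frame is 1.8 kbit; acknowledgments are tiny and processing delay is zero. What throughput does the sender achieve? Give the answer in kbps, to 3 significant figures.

t_tx = L/R = 1800/440000000 = 4.09091e-06 s.
t_prop = 1800000/2.05e+08 = 0.00878049 s; RTT = 0.017561 s.
Cycle = t_tx + RTT = 0.0175651 s.
Throughput = L / cycle = 1800 / 0.0175651 = 102 kbps.

102 kbps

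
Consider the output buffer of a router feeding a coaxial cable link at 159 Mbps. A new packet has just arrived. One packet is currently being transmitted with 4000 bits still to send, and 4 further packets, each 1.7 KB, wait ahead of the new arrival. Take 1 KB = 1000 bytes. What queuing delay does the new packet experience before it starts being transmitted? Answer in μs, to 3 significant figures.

367 μs

Each queued packet: L/R = 13600/159000000 = 85.5346 μs.
4 queued → 342.138 μs.
Plus remaining 4000 bits of current packet: 25.1572 μs.
Queuing delay = 367 μs.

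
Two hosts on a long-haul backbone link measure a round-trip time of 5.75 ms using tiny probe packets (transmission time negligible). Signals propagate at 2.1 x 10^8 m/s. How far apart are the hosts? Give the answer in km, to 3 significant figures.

604 km

One-way propagation = RTT/2 = 2.875 ms.
d = s × t = 210000000 × 0.002875 = 604 km.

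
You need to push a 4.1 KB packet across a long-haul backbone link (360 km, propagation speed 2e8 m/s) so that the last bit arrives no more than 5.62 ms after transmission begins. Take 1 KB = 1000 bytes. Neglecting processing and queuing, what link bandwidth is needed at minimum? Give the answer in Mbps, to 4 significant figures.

L = 32800 bits.
Propagation delay = 360000 / 200000000 = 1.8 ms.
Transmission budget = 5.62 − 1.8 = 3.82 ms.
R ≥ L / t_tx = 32800 bits / 0.00382 s = 8.586 Mbps.

8.586 Mbps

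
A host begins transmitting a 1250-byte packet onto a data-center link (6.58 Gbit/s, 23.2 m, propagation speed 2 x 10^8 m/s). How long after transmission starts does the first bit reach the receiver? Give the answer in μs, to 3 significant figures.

First bit experiences only propagation delay: d/s = 23.2/200000000 = 0.116 μs.

0.116 μs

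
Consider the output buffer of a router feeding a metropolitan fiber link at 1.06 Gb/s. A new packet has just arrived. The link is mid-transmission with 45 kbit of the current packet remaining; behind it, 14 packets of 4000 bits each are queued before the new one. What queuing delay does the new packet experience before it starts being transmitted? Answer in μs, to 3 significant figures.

Each queued packet: L/R = 4000/1060000000 = 3.77358 μs.
14 queued → 52.8302 μs.
Plus remaining 45000 bits of current packet: 42.4528 μs.
Queuing delay = 95.3 μs.

95.3 μs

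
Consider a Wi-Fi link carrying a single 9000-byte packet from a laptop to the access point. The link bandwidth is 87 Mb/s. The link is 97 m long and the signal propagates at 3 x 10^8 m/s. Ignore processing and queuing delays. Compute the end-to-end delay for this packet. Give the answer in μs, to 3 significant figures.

L = 9000 × 8 = 72000 bits.
Transmission delay = L/R = 72000 / 87000000 = 827.586 μs.
Propagation delay = d/s = 97 m / 300000000 m/s = 0.323333 μs.
Total = 828 μs.

828 μs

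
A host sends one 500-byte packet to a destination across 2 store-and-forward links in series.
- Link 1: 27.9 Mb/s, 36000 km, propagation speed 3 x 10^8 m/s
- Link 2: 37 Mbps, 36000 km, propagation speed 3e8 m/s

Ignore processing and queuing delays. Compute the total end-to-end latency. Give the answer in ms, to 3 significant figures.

240 ms

L = 500 × 8 = 4000 bits.
Transmission delays (L/R per hop): 0.143369, 0.108108 ms; sum = 0.251477 ms.
Propagation delays (d/s per hop): 120, 120 ms; sum = 240 ms.
End-to-end = 240 ms.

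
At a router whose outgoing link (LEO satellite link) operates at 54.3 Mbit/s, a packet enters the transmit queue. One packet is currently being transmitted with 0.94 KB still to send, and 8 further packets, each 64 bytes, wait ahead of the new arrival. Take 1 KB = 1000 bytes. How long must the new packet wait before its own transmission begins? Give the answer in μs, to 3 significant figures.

214 μs

Each queued packet: L/R = 512/54300000 = 9.4291 μs.
8 queued → 75.4328 μs.
Plus remaining 7520 bits of current packet: 138.49 μs.
Queuing delay = 214 μs.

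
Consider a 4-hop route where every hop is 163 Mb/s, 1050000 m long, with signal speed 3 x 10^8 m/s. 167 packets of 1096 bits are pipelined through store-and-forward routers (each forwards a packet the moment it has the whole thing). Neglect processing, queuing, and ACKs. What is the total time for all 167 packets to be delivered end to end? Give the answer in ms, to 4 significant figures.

Per-hop transmission t_tx = L/R = 1096/163000000 = 0.00672393 ms.
Per-hop propagation t_prop = 1050000/300000000 = 3.5 ms.
Pipeline fill: first packet needs 4·t_tx to clear all hops; remaining 166 packets each add one t_tx.
Total = (4+167-1)·t_tx + 4·t_prop = 170·0.00672393 + 4·3.5 = 15.14 ms.

15.14 ms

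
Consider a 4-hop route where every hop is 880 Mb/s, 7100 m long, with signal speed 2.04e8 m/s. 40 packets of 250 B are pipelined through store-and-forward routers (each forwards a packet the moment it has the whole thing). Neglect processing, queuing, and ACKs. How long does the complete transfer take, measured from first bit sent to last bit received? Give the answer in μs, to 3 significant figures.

237 μs

Per-hop transmission t_tx = L/R = 2000/880000000 = 2.27273 μs.
Per-hop propagation t_prop = 7100/204000000 = 34.8039 μs.
Pipeline fill: first packet needs 4·t_tx to clear all hops; remaining 39 packets each add one t_tx.
Total = (4+40-1)·t_tx + 4·t_prop = 43·2.27273 + 4·34.8039 = 237 μs.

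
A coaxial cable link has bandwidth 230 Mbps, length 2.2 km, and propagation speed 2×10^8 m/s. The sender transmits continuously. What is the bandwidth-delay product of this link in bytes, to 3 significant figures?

316 bytes

Propagation delay = 2200 / 200000000 = 1.1e-05 s.
BDP = R × t_prop = 230000000 × 1.1e-05 = 2530 bits.
In bytes: 2530/8 = 316 bytes.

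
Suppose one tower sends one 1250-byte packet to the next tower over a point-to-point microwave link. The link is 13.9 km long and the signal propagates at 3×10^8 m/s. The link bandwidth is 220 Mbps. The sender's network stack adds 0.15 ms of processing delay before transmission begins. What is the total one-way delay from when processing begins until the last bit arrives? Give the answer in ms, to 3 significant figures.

L = 1250 × 8 = 10000 bits.
Transmission delay = L/R = 10000 / 220000000 = 0.0454545 ms.
Propagation delay = d/s = 13900 m / 300000000 m/s = 0.0463333 ms.
Plus processing delay 0.15 ms = 0.15 ms.
Total = 0.242 ms.

0.242 ms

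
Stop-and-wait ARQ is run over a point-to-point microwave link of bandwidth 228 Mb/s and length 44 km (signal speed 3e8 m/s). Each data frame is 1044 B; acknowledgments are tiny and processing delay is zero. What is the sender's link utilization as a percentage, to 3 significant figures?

11.1 %

t_tx = L/R = 8352/228000000 = 3.66316e-05 s.
t_prop = 44000/300000000 = 0.000146667 s; RTT = 0.000293333 s.
Cycle = t_tx + RTT = 0.000329965 s.
Utilization = t_tx / cycle = 3.66316e-05/0.000329965 = 11.1 %.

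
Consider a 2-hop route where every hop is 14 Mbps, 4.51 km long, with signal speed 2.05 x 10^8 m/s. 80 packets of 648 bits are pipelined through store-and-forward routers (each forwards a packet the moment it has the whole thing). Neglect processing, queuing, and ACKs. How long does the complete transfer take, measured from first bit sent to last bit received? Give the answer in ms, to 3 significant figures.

3.79 ms

Per-hop transmission t_tx = L/R = 648/14000000 = 0.0462857 ms.
Per-hop propagation t_prop = 4510/2.05e+08 = 0.022 ms.
Pipeline fill: first packet needs 2·t_tx to clear all hops; remaining 79 packets each add one t_tx.
Total = (2+80-1)·t_tx + 2·t_prop = 81·0.0462857 + 2·0.022 = 3.79 ms.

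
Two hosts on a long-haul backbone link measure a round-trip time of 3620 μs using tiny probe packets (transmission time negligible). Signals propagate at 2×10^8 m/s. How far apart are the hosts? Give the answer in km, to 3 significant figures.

362 km

One-way propagation = RTT/2 = 1810 μs.
d = s × t = 200000000 × 0.00181 = 362 km.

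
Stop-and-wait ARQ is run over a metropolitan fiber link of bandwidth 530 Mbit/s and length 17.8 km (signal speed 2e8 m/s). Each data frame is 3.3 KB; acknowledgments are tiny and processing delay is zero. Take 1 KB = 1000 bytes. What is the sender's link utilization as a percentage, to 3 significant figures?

t_tx = L/R = 26400/530000000 = 4.98113e-05 s.
t_prop = 17800/200000000 = 8.9e-05 s; RTT = 0.000178 s.
Cycle = t_tx + RTT = 0.000227811 s.
Utilization = t_tx / cycle = 4.98113e-05/0.000227811 = 21.9 %.

21.9 %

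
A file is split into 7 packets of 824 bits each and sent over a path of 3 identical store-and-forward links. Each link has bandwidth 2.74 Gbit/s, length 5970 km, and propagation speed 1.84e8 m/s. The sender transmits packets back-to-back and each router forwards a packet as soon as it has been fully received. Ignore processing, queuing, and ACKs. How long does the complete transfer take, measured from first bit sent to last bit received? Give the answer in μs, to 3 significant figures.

97300 μs

Per-hop transmission t_tx = L/R = 824/2740000000 = 0.30073 μs.
Per-hop propagation t_prop = 5970000/184000000 = 32445.7 μs.
Pipeline fill: first packet needs 3·t_tx to clear all hops; remaining 6 packets each add one t_tx.
Total = (3+7-1)·t_tx + 3·t_prop = 9·0.30073 + 3·32445.7 = 97300 μs.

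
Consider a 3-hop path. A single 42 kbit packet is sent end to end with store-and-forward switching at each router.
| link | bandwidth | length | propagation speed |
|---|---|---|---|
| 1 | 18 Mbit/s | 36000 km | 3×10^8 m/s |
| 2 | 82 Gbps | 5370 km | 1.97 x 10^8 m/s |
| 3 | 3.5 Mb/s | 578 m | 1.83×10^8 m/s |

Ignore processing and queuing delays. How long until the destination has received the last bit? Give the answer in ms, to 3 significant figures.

L = 42000 bits.
Transmission delays (L/R per hop): 2.33333, 0.000512195, 12 ms; sum = 14.3338 ms.
Propagation delays (d/s per hop): 120, 27.2589, 0.00315847 ms; sum = 147.262 ms.
End-to-end = 162 ms.

162 ms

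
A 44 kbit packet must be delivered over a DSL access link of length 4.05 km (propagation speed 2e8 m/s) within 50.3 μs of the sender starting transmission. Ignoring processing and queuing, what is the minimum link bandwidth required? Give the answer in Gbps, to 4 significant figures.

Propagation delay = 4050 / 200000000 = 20.25 μs.
Transmission budget = 50.3 − 20.25 = 30.05 μs.
R ≥ L / t_tx = 44000 bits / 3.005e-05 s = 1.464 Gbps.

1.464 Gbps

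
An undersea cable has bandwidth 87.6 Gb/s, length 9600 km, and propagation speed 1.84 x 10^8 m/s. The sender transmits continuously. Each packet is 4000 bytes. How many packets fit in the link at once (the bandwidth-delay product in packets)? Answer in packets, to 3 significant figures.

143000 packets

Propagation delay = 9600000 / 184000000 = 0.0521739 s.
BDP = R × t_prop = 87600000000 × 0.0521739 = 4570430000 bits.
In packets of 32000 bits: 143000 packets.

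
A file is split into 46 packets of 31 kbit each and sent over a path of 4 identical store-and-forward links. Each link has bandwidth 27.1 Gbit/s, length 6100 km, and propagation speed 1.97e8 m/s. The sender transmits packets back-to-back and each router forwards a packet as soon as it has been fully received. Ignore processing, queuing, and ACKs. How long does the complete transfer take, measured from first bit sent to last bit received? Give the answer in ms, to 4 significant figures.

Per-hop transmission t_tx = L/R = 31000/27100000000 = 0.00114391 ms.
Per-hop propagation t_prop = 6100000/197000000 = 30.9645 ms.
Pipeline fill: first packet needs 4·t_tx to clear all hops; remaining 45 packets each add one t_tx.
Total = (4+46-1)·t_tx + 4·t_prop = 49·0.00114391 + 4·30.9645 = 123.9 ms.

123.9 ms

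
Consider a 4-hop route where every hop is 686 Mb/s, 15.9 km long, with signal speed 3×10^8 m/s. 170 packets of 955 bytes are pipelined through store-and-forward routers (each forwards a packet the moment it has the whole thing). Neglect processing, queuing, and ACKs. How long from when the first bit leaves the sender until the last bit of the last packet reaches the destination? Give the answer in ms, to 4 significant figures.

Per-hop transmission t_tx = L/R = 7640/686000000 = 0.011137 ms.
Per-hop propagation t_prop = 15900/300000000 = 0.053 ms.
Pipeline fill: first packet needs 4·t_tx to clear all hops; remaining 169 packets each add one t_tx.
Total = (4+170-1)·t_tx + 4·t_prop = 173·0.011137 + 4·0.053 = 2.139 ms.

2.139 ms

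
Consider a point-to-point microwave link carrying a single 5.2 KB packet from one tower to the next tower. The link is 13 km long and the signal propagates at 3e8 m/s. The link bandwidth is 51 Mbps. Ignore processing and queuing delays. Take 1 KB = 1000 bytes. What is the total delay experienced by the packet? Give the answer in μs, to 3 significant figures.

859 μs

L = 41600 bits.
Transmission delay = L/R = 41600 / 51000000 = 815.686 μs.
Propagation delay = d/s = 13000 m / 300000000 m/s = 43.3333 μs.
Total = 859 μs.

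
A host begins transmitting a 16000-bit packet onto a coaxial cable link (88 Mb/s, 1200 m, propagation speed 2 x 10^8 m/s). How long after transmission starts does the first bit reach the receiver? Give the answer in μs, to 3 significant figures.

First bit experiences only propagation delay: d/s = 1200/200000000 = 6.00 μs.

6.00 μs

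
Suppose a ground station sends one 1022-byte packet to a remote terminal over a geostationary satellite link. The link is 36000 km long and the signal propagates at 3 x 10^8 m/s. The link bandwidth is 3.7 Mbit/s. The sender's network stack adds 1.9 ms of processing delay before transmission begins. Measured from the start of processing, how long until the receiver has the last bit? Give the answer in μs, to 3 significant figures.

L = 1022 × 8 = 8176 bits.
Transmission delay = L/R = 8176 / 3700000 = 2209.73 μs.
Propagation delay = d/s = 36000000 m / 300000000 m/s = 120000 μs.
Plus processing delay 1.9 ms = 1900 μs.
Total = 124000 μs.

124000 μs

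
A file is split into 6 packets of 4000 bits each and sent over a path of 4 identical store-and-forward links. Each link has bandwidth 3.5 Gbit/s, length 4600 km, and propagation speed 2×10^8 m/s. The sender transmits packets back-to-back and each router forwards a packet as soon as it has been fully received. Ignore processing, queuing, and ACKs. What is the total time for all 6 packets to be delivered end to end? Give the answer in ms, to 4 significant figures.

92.01 ms

Per-hop transmission t_tx = L/R = 4000/3500000000 = 0.00114286 ms.
Per-hop propagation t_prop = 4600000/200000000 = 23 ms.
Pipeline fill: first packet needs 4·t_tx to clear all hops; remaining 5 packets each add one t_tx.
Total = (4+6-1)·t_tx + 4·t_prop = 9·0.00114286 + 4·23 = 92.01 ms.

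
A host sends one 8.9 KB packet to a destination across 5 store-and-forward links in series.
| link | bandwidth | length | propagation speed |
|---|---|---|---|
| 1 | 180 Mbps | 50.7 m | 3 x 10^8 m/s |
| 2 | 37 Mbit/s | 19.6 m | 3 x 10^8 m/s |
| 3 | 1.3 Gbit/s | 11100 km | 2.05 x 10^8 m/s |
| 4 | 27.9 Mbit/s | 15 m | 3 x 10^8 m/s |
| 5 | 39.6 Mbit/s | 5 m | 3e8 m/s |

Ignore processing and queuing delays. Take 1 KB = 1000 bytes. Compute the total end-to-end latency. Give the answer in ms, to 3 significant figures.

L = 71200 bits.
Transmission delays (L/R per hop): 0.395556, 1.92432, 0.0547692, 2.55197, 1.79798 ms; sum = 6.7246 ms.
Propagation delays (d/s per hop): 0.000169, 6.53333e-05, 54.1463, 5e-05, 1.66667e-05 ms; sum = 54.1466 ms.
End-to-end = 60.9 ms.

60.9 ms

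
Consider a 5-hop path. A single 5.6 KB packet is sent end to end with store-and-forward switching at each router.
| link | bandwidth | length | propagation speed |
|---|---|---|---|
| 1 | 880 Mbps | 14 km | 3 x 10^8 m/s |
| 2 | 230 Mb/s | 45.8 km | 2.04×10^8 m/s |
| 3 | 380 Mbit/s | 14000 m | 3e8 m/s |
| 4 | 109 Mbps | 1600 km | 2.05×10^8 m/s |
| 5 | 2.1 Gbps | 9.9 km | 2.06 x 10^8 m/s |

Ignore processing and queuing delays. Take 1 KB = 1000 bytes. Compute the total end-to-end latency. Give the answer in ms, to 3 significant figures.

L = 44800 bits.
Transmission delays (L/R per hop): 0.0509091, 0.194783, 0.117895, 0.411009, 0.0213333 ms; sum = 0.795929 ms.
Propagation delays (d/s per hop): 0.0466667, 0.22451, 0.0466667, 7.80488, 0.0480583 ms; sum = 8.17078 ms.
End-to-end = 8.97 ms.

8.97 ms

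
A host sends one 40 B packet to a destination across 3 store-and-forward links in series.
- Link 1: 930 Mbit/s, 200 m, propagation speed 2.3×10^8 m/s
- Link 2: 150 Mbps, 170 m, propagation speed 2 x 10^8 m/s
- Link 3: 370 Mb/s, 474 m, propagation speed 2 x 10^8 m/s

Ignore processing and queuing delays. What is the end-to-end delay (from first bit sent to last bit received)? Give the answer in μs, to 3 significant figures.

L = 40 × 8 = 320 bits.
Transmission delays (L/R per hop): 0.344086, 2.13333, 0.864865 μs; sum = 3.34228 μs.
Propagation delays (d/s per hop): 0.869565, 0.85, 2.37 μs; sum = 4.08957 μs.
End-to-end = 7.43 μs.

7.43 μs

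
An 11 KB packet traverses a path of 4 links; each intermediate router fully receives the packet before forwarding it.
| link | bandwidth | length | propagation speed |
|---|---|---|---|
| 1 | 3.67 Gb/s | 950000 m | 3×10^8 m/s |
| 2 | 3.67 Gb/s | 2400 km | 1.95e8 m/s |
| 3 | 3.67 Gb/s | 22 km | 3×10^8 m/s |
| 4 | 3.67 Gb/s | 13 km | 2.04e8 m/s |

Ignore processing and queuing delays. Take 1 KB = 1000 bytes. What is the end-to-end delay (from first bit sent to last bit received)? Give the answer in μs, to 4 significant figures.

L = 88000 bits.
Transmission delay per hop = L/R = 88000/3670000000 = 23.9782 μs; 4 hops → 95.9128 μs.
Propagation delays (d/s per hop): 3166.67, 12307.7, 73.3333, 63.7255 μs; sum = 15611.4 μs.
End-to-end = 15710 μs.

15710 μs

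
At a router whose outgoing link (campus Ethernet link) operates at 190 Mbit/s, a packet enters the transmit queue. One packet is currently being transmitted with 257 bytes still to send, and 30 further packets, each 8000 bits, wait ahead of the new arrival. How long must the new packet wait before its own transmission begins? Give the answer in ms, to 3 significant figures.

Each queued packet: L/R = 8000/190000000 = 0.0421053 ms.
30 queued → 1.26316 ms.
Plus remaining 2056 bits of current packet: 0.0108211 ms.
Queuing delay = 1.27 ms.

1.27 ms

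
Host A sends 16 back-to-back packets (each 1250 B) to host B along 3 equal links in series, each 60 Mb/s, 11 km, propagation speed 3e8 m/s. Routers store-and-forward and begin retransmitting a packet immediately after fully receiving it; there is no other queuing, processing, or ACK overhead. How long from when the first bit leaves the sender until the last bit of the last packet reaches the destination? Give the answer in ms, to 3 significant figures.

3.11 ms

Per-hop transmission t_tx = L/R = 10000/60000000 = 0.166667 ms.
Per-hop propagation t_prop = 11000/300000000 = 0.0366667 ms.
Pipeline fill: first packet needs 3·t_tx to clear all hops; remaining 15 packets each add one t_tx.
Total = (3+16-1)·t_tx + 3·t_prop = 18·0.166667 + 3·0.0366667 = 3.11 ms.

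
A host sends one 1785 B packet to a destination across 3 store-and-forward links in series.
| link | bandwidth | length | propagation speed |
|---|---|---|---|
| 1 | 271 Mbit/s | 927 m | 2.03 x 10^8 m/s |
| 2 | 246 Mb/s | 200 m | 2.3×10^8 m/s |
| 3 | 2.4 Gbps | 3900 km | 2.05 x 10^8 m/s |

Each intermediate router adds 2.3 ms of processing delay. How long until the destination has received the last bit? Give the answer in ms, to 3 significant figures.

L = 1785 × 8 = 14280 bits.
Transmission delays (L/R per hop): 0.0526937, 0.0580488, 0.00595 ms; sum = 0.116693 ms.
Propagation delays (d/s per hop): 0.0045665, 0.000869565, 19.0244 ms; sum = 19.0298 ms.
Processing at 2 router(s): 2 × 2.3 ms = 4.6 ms.
End-to-end = 23.7 ms.

23.7 ms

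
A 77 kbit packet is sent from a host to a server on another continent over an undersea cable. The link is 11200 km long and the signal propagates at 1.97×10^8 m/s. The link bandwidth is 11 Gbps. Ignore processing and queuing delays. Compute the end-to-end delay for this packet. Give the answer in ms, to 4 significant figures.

L = 77000 bits.
Transmission delay = L/R = 77000 / 11000000000 = 0.007 ms.
Propagation delay = d/s = 11200000 m / 197000000 m/s = 56.8528 ms.
Total = 56.86 ms.

56.86 ms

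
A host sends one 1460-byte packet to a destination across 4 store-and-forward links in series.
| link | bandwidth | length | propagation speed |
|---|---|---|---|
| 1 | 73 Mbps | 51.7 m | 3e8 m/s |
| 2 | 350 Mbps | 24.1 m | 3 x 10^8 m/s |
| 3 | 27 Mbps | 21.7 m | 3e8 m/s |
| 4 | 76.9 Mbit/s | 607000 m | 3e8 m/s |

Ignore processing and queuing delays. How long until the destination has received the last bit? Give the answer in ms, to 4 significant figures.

L = 1460 × 8 = 11680 bits.
Transmission delays (L/R per hop): 0.16, 0.0333714, 0.432593, 0.151886 ms; sum = 0.77785 ms.
Propagation delays (d/s per hop): 0.000172333, 8.03333e-05, 7.23333e-05, 2.02333 ms; sum = 2.02366 ms.
End-to-end = 2.802 ms.

2.802 ms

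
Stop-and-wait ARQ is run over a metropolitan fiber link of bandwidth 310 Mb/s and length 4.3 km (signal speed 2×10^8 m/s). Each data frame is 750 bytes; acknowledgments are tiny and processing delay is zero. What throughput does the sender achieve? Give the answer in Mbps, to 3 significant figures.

t_tx = L/R = 6000/310000000 = 1.93548e-05 s.
t_prop = 4300/200000000 = 2.15e-05 s; RTT = 4.3e-05 s.
Cycle = t_tx + RTT = 6.23548e-05 s.
Throughput = L / cycle = 6000 / 6.23548e-05 = 96.2 Mbps.

96.2 Mbps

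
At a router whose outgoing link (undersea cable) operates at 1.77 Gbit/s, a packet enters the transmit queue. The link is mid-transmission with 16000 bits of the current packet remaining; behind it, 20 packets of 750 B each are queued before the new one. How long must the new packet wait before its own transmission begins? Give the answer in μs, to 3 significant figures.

76.8 μs

Each queued packet: L/R = 6000/1770000000 = 3.38983 μs.
20 queued → 67.7966 μs.
Plus remaining 16000 bits of current packet: 9.03955 μs.
Queuing delay = 76.8 μs.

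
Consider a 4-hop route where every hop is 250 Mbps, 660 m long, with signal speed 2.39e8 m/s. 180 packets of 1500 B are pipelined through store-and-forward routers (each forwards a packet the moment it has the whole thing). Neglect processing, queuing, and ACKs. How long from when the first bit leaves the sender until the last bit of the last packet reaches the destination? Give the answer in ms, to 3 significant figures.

Per-hop transmission t_tx = L/R = 12000/250000000 = 0.048 ms.
Per-hop propagation t_prop = 660/239000000 = 0.00276151 ms.
Pipeline fill: first packet needs 4·t_tx to clear all hops; remaining 179 packets each add one t_tx.
Total = (4+180-1)·t_tx + 4·t_prop = 183·0.048 + 4·0.00276151 = 8.80 ms.

8.80 ms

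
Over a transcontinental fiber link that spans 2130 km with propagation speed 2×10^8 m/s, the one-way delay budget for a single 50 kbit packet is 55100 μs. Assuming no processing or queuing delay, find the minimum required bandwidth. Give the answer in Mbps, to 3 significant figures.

1.12 Mbps

Propagation delay = 2130000 / 200000000 = 10650 μs.
Transmission budget = 55100 − 10650 = 44450 μs.
R ≥ L / t_tx = 50000 bits / 0.04445 s = 1.12 Mbps.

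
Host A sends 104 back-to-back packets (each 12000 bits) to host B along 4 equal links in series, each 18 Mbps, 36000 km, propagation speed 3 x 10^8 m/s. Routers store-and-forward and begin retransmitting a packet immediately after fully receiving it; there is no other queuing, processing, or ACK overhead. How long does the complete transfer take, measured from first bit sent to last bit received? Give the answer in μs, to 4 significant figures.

551300 μs

Per-hop transmission t_tx = L/R = 12000/18000000 = 666.667 μs.
Per-hop propagation t_prop = 36000000/300000000 = 120000 μs.
Pipeline fill: first packet needs 4·t_tx to clear all hops; remaining 103 packets each add one t_tx.
Total = (4+104-1)·t_tx + 4·t_prop = 107·666.667 + 4·120000 = 551300 μs.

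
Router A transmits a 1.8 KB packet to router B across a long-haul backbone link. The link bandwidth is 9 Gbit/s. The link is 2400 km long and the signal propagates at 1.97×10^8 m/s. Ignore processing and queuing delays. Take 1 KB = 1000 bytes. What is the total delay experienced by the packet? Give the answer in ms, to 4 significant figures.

12.18 ms

L = 14400 bits.
Transmission delay = L/R = 14400 / 9000000000 = 0.0016 ms.
Propagation delay = d/s = 2400000 m / 197000000 m/s = 12.1827 ms.
Total = 12.18 ms.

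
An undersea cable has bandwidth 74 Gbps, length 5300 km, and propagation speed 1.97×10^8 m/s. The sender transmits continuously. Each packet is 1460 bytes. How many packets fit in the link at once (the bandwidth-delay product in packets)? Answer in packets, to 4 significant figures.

Propagation delay = 5300000 / 197000000 = 0.0269036 s.
BDP = R × t_prop = 74000000000 × 0.0269036 = 1990860000 bits.
In packets of 11680 bits: 170500 packets.

170500 packets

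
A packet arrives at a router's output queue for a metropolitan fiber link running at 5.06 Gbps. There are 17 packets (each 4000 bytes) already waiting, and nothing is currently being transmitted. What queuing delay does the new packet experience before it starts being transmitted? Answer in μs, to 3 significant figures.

108 μs

Each queued packet: L/R = 32000/5060000000 = 6.32411 μs.
17 queued → 107.51 μs.
Queuing delay = 108 μs.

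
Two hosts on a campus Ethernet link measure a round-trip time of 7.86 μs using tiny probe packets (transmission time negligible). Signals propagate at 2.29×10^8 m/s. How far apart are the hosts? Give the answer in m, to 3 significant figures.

One-way propagation = RTT/2 = 3.93 μs.
d = s × t = 229000000 × 3.93e-06 = 900 m.

900 m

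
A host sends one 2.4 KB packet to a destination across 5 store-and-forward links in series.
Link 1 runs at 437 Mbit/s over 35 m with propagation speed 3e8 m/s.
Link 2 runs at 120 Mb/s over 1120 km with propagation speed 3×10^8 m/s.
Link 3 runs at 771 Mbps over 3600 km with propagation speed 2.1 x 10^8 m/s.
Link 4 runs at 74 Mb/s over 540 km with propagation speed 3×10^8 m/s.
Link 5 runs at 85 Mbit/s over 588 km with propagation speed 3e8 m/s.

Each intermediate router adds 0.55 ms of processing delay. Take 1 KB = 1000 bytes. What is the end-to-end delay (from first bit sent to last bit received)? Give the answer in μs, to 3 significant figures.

27600 μs

L = 19200 bits.
Transmission delays (L/R per hop): 43.9359, 160, 24.9027, 259.459, 225.882 μs; sum = 714.18 μs.
Propagation delays (d/s per hop): 0.116667, 3733.33, 17142.9, 1800, 1960 μs; sum = 24636.3 μs.
Processing at 4 router(s): 4 × 0.55 ms = 2200 μs.
End-to-end = 27600 μs.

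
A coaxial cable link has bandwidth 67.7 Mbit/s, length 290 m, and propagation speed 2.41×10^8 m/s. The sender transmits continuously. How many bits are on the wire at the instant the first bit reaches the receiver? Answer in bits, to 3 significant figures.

Propagation delay = 290 / 241000000 = 1.20332e-06 s.
BDP = R × t_prop = 67700000 × 1.20332e-06 = 81.4647 bits.

81.5 bits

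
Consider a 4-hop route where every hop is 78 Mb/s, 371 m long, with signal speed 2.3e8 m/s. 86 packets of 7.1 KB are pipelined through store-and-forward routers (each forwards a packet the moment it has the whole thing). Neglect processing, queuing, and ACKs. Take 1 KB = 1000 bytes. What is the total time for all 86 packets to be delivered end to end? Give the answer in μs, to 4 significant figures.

64820 μs

Per-hop transmission t_tx = L/R = 56800/78000000 = 728.205 μs.
Per-hop propagation t_prop = 371/2.3e+08 = 1.61304 μs.
Pipeline fill: first packet needs 4·t_tx to clear all hops; remaining 85 packets each add one t_tx.
Total = (4+86-1)·t_tx + 4·t_prop = 89·728.205 + 4·1.61304 = 64820 μs.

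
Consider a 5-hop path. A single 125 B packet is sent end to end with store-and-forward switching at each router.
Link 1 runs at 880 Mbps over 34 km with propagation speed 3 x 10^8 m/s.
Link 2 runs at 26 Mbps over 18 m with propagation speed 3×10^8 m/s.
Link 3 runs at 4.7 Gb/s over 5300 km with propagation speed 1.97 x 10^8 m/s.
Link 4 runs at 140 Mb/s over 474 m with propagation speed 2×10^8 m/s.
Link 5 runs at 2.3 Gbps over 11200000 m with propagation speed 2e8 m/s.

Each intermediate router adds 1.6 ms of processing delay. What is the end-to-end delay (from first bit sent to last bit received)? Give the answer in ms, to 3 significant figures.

89.5 ms

L = 125 × 8 = 1000 bits.
Transmission delays (L/R per hop): 0.00113636, 0.0384615, 0.000212766, 0.00714286, 0.000434783 ms; sum = 0.0473883 ms.
Propagation delays (d/s per hop): 0.113333, 6e-05, 26.9036, 0.00237, 56 ms; sum = 83.0193 ms.
Processing at 4 router(s): 4 × 1.6 ms = 6.4 ms.
End-to-end = 89.5 ms.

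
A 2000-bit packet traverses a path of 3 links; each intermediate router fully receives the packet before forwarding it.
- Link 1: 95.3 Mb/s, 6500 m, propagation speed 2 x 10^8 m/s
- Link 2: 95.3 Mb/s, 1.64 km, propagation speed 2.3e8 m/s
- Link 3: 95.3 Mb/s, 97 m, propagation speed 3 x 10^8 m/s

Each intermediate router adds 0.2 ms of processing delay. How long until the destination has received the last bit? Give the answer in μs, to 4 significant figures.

Transmission delay per hop = L/R = 2000/95300000 = 20.9864 μs; 3 hops → 62.9591 μs.
Propagation delays (d/s per hop): 32.5, 7.13043, 0.323333 μs; sum = 39.9538 μs.
Processing at 2 router(s): 2 × 0.2 ms = 400 μs.
End-to-end = 502.9 μs.

502.9 μs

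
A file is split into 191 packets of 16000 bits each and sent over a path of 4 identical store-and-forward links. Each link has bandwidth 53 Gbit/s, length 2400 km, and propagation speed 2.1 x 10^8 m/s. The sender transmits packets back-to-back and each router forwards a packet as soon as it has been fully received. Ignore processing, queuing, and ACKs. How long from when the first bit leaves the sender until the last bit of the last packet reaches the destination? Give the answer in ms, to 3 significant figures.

45.8 ms

Per-hop transmission t_tx = L/R = 16000/53000000000 = 0.000301887 ms.
Per-hop propagation t_prop = 2400000/210000000 = 11.4286 ms.
Pipeline fill: first packet needs 4·t_tx to clear all hops; remaining 190 packets each add one t_tx.
Total = (4+191-1)·t_tx + 4·t_prop = 194·0.000301887 + 4·11.4286 = 45.8 ms.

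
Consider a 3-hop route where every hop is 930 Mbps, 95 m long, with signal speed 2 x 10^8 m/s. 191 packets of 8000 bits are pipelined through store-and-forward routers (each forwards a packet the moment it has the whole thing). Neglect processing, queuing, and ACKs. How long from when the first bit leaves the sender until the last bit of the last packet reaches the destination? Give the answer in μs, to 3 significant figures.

1660 μs

Per-hop transmission t_tx = L/R = 8000/930000000 = 8.60215 μs.
Per-hop propagation t_prop = 95/200000000 = 0.475 μs.
Pipeline fill: first packet needs 3·t_tx to clear all hops; remaining 190 packets each add one t_tx.
Total = (3+191-1)·t_tx + 3·t_prop = 193·8.60215 + 3·0.475 = 1660 μs.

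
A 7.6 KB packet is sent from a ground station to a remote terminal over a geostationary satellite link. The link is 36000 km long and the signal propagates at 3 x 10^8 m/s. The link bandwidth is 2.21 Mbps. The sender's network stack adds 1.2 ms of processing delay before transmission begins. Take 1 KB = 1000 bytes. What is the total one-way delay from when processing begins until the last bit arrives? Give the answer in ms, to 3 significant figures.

L = 60800 bits.
Transmission delay = L/R = 60800 / 2210000 = 27.5113 ms.
Propagation delay = d/s = 36000000 m / 300000000 m/s = 120 ms.
Plus processing delay 1.2 ms = 1.2 ms.
Total = 149 ms.

149 ms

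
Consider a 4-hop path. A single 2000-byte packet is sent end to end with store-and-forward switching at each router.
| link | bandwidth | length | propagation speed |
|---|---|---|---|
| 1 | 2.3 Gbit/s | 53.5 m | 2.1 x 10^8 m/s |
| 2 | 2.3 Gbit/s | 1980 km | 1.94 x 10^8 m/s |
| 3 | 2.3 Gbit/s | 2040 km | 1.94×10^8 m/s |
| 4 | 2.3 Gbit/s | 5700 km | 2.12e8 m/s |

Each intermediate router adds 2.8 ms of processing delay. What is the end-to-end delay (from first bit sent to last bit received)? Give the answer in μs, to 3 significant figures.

56000 μs

L = 2000 × 8 = 16000 bits.
Transmission delay per hop = L/R = 16000/2300000000 = 6.95652 μs; 4 hops → 27.8261 μs.
Propagation delays (d/s per hop): 0.254762, 10206.2, 10515.5, 26886.8 μs; sum = 47608.7 μs.
Processing at 3 router(s): 3 × 2.8 ms = 8400 μs.
End-to-end = 56000 μs.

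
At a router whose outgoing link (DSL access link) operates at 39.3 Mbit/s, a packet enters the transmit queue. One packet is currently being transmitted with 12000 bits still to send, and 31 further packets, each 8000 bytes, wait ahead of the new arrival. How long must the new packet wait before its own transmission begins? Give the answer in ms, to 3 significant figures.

50.8 ms

Each queued packet: L/R = 64000/39300000 = 1.6285 ms.
31 queued → 50.4835 ms.
Plus remaining 12000 bits of current packet: 0.305344 ms.
Queuing delay = 50.8 ms.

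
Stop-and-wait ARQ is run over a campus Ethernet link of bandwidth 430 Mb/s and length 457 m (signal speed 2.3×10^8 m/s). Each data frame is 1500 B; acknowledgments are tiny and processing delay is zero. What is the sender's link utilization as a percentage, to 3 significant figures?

87.5 %

t_tx = L/R = 12000/430000000 = 2.7907e-05 s.
t_prop = 457/2.3e+08 = 1.98696e-06 s; RTT = 3.97391e-06 s.
Cycle = t_tx + RTT = 3.18809e-05 s.
Utilization = t_tx / cycle = 2.7907e-05/3.18809e-05 = 87.5 %.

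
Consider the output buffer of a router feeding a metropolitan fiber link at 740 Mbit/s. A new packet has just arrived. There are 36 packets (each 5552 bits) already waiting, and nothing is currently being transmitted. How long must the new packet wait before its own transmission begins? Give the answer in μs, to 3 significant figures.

Each queued packet: L/R = 5552/740000000 = 7.5027 μs.
36 queued → 270.097 μs.
Queuing delay = 270 μs.

270 μs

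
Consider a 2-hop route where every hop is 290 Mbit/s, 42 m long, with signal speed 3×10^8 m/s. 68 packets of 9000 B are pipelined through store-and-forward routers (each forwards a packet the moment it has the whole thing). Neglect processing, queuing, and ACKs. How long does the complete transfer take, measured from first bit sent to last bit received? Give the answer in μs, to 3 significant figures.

17100 μs

Per-hop transmission t_tx = L/R = 72000/290000000 = 248.276 μs.
Per-hop propagation t_prop = 42/300000000 = 0.14 μs.
Pipeline fill: first packet needs 2·t_tx to clear all hops; remaining 67 packets each add one t_tx.
Total = (2+68-1)·t_tx + 2·t_prop = 69·248.276 + 2·0.14 = 17100 μs.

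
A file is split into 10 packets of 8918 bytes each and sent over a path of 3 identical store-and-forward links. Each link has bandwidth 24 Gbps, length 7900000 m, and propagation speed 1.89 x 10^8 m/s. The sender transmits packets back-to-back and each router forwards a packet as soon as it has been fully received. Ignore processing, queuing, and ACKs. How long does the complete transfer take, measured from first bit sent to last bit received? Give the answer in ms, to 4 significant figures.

Per-hop transmission t_tx = L/R = 71344/24000000000 = 0.00297267 ms.
Per-hop propagation t_prop = 7900000/189000000 = 41.7989 ms.
Pipeline fill: first packet needs 3·t_tx to clear all hops; remaining 9 packets each add one t_tx.
Total = (3+10-1)·t_tx + 3·t_prop = 12·0.00297267 + 3·41.7989 = 125.4 ms.

125.4 ms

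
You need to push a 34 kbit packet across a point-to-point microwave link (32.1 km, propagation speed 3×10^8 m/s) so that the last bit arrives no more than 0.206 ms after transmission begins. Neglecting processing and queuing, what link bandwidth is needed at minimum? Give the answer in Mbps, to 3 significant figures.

343 Mbps

Propagation delay = 32100 / 300000000 = 0.107 ms.
Transmission budget = 0.206 − 0.107 = 0.099 ms.
R ≥ L / t_tx = 34000 bits / 9.9e-05 s = 343 Mbps.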